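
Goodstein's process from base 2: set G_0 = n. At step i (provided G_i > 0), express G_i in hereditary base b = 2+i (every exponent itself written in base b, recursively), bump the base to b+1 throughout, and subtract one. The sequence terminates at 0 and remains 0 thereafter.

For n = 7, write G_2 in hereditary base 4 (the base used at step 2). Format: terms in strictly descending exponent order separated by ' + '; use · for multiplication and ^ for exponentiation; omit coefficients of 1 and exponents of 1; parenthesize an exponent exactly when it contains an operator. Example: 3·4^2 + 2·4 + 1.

step 0: 7 = 2^2 + 2 + 1; sub 3 for 2: 3^3 + 3 + 1; = 31; G_1 = 31−1 = 30
step 1: 30 = 3^3 + 3; sub 4 for 3: 4^4 + 4; = 260; G_2 = 260−1 = 259

4^4 + 3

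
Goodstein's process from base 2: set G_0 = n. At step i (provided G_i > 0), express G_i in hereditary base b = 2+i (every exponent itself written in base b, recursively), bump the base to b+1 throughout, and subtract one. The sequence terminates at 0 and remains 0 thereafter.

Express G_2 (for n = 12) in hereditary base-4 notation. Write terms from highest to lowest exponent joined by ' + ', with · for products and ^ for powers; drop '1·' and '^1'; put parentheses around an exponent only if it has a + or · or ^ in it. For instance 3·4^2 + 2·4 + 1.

4^(4 + 1) + 2·4^2 + 2·4 + 1

(0) 12|_2 = 2^(2 + 1) + 2^2 ↦ 3^(3 + 1) + 3^3|_3 = 108 ⇒ 107
(1) 107|_3 = 3^(3 + 1) + 2·3^2 + 2·3 + 2 ↦ 4^(4 + 1) + 2·4^2 + 2·4 + 2|_4 = 1066 ⇒ 1065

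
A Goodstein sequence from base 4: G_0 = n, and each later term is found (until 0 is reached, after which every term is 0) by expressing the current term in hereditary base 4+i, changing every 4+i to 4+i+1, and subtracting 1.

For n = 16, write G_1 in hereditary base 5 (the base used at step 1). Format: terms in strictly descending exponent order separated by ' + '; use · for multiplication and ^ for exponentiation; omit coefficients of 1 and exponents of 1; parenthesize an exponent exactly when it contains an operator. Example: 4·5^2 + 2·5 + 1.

4·5 + 4

[0] 16 ≡ 4^2 (base 4). Lift 5: 25. −1: 24.
[1] 24 ≡ 4·5 + 4 (base 5). Lift 6: 28. −1: 27.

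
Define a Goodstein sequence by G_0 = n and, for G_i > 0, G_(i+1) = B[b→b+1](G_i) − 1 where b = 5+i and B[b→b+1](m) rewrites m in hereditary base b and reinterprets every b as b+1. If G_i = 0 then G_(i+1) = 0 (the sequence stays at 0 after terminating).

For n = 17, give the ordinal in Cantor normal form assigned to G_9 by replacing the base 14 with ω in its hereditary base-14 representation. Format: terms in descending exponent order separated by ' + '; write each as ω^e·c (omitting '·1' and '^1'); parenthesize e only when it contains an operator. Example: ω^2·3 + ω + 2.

ω·2 + 1

G_0 = 17. HB_5(17) = 3·5 + 2. Bump = 20. G_1 = 19.
G_1 = 19. HB_6(19) = 3·6 + 1. Bump = 22. G_2 = 21.
G_2 = 21. HB_7(21) = 3·7. Bump = 24. G_3 = 23.
G_3 = 23. HB_8(23) = 2·8 + 7. Bump = 25. G_4 = 24.
G_4 = 24. HB_9(24) = 2·9 + 6. Bump = 26. G_5 = 25.
G_5 = 25. HB_10(25) = 2·10 + 5. Bump = 27. G_6 = 26.
G_6 = 26. HB_11(26) = 2·11 + 4. Bump = 28. G_7 = 27.
G_7 = 27. HB_12(27) = 2·12 + 3. Bump = 29. G_8 = 28.
G_8 = 28. HB_13(28) = 2·13 + 2. Bump = 30. G_9 = 29.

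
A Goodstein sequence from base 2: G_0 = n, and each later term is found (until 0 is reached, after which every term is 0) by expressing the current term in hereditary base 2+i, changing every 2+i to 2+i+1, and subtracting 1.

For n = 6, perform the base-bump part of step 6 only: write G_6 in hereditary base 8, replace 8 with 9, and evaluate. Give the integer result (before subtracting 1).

G_0=6  [base 2] 2^2 + 2  →[2↦3]→  3^3 + 3 = 30  −1 ⇒ G_1=29
G_1=29  [base 3] 3^3 + 2  →[3↦4]→  4^4 + 2 = 258  −1 ⇒ G_2=257
G_2=257  [base 4] 4^4 + 1  →[4↦5]→  5^5 + 1 = 3126  −1 ⇒ G_3=3125
G_3=3125  [base 5] 5^5  →[5↦6]→  6^6 = 46656  −1 ⇒ G_4=46655
G_4=46655  [base 6] 5·6^5 + 5·6^4 + 5·6^3 + 5·6^2 + 5·6 + 5  →[6↦7]→  5·7^5 + 5·7^4 + 5·7^3 + 5·7^2 + 5·7 + 5 = 98040  −1 ⇒ G_5=98039
G_5=98039  [base 7] 5·7^5 + 5·7^4 + 5·7^3 + 5·7^2 + 5·7 + 4  →[7↦8]→  5·8^5 + 5·8^4 + 5·8^3 + 5·8^2 + 5·8 + 4 = 187244  −1 ⇒ G_6=187243

332148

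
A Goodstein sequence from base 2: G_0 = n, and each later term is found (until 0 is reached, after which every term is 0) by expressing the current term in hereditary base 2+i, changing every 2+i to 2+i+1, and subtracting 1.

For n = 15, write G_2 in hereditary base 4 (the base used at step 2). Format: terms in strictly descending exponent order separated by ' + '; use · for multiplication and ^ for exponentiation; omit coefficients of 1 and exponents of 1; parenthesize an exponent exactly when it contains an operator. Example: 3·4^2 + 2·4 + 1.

4^(4 + 1) + 4^4 + 3

[0] 15 ≡ 2^(2 + 1) + 2^2 + 2 + 1 (base 2). Lift 3: 112. −1: 111.
[1] 111 ≡ 3^(3 + 1) + 3^3 + 3 (base 3). Lift 4: 1284. −1: 1283.
[2] 1283 ≡ 4^(4 + 1) + 4^4 + 3 (base 4). Lift 5: 18753. −1: 18752.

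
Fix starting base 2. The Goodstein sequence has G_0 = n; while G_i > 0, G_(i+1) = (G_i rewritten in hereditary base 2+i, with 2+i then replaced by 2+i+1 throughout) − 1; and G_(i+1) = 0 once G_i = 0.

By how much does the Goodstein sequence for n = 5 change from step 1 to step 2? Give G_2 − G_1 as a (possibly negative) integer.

(0) 5|_2 = 2^2 + 1 ↦ 3^3 + 1|_3 = 28 ⇒ 27
(1) 27|_3 = 3^3 ↦ 4^4|_4 = 256 ⇒ 255

228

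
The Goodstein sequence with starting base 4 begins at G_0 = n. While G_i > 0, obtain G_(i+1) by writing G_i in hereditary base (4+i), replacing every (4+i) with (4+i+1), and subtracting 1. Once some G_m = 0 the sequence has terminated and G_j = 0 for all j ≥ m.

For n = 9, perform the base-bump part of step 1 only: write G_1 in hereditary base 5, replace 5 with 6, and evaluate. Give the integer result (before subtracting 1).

12

[0] 9 ≡ 2·4 + 1 (base 4). Lift 5: 11. −1: 10.
[1] 10 ≡ 2·5 (base 5). Lift 6: 12. −1: 11.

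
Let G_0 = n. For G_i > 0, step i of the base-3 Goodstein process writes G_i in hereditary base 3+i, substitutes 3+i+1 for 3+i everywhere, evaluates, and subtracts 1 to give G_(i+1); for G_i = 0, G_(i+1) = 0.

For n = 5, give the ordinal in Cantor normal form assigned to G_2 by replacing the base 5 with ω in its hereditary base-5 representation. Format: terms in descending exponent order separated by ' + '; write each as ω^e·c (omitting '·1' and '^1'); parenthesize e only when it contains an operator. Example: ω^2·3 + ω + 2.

ω

base 3: 5 = 3 + 2; at 4: 4 + 2 = 6; next = 5
base 4: 5 = 4 + 1; at 5: 5 + 1 = 6; next = 5
base 5: 5 = 5; at 6: 6 = 6; next = 5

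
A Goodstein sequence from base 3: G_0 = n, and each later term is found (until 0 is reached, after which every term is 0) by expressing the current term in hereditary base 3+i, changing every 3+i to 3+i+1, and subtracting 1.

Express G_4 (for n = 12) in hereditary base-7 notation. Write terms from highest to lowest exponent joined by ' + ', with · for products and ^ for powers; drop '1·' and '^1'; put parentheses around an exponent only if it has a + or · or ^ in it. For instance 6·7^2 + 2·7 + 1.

[0] 12 ≡ 3^2 + 3 (base 3). Lift 4: 20. −1: 19.
[1] 19 ≡ 4^2 + 3 (base 4). Lift 5: 28. −1: 27.
[2] 27 ≡ 5^2 + 2 (base 5). Lift 6: 38. −1: 37.
[3] 37 ≡ 6^2 + 1 (base 6). Lift 7: 50. −1: 49.

7^2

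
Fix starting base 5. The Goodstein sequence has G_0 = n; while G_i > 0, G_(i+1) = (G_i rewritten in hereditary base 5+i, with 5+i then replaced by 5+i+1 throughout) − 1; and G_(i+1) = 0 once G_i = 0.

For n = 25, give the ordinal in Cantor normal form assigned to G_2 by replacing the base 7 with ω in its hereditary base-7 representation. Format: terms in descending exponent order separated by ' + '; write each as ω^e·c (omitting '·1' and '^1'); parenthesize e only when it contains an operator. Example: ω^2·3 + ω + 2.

[0] 25 ≡ 5^2 (base 5). Lift 6: 36. −1: 35.
[1] 35 ≡ 5·6 + 5 (base 6). Lift 7: 40. −1: 39.
[2] 39 ≡ 5·7 + 4 (base 7). Lift 8: 44. −1: 43.

ω·5 + 4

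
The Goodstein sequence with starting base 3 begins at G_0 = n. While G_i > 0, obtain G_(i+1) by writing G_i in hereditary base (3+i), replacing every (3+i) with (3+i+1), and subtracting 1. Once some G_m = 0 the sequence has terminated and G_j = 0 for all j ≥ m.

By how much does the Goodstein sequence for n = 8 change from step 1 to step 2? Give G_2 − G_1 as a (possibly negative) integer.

[0] 8 ≡ 2·3 + 2 (base 3). Lift 4: 10. −1: 9.
[1] 9 ≡ 2·4 + 1 (base 4). Lift 5: 11. −1: 10.

1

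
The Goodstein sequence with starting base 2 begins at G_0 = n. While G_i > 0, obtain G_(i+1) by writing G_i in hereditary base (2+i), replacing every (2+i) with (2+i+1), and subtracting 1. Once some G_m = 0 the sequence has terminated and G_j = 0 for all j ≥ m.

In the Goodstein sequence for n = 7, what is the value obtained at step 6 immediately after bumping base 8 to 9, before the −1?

37665880

G_0=7  [base 2] 2^2 + 2 + 1  →[2↦3]→  3^3 + 3 + 1 = 31  −1 ⇒ G_1=30
G_1=30  [base 3] 3^3 + 3  →[3↦4]→  4^4 + 4 = 260  −1 ⇒ G_2=259
G_2=259  [base 4] 4^4 + 3  →[4↦5]→  5^5 + 3 = 3128  −1 ⇒ G_3=3127
G_3=3127  [base 5] 5^5 + 2  →[5↦6]→  6^6 + 2 = 46658  −1 ⇒ G_4=46657
G_4=46657  [base 6] 6^6 + 1  →[6↦7]→  7^7 + 1 = 823544  −1 ⇒ G_5=823543
G_5=823543  [base 7] 7^7  →[7↦8]→  8^8 = 16777216  −1 ⇒ G_6=16777215
G_6=16777215  [base 8] 7·8^7 + 7·8^6 + 7·8^5 + 7·8^4 + 7·8^3 + 7·8^2 + 7·8 + 7  →[8↦9]→  7·9^7 + 7·9^6 + 7·9^5 + 7·9^4 + 7·9^3 + 7·9^2 + 7·9 + 7 = 37665880  −1 ⇒ G_7=37665879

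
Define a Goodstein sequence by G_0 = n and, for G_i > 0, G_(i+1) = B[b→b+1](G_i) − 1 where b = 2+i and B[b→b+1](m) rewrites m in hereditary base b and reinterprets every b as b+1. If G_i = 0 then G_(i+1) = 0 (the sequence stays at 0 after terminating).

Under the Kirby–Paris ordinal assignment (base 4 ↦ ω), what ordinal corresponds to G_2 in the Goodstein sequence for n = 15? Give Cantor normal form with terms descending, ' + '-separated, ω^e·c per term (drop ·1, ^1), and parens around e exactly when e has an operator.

ω^(ω + 1) + ω^ω + 3

base 2: 15 = 2^(2 + 1) + 2^2 + 2 + 1; at 3: 3^(3 + 1) + 3^3 + 3 + 1 = 112; next = 111
base 3: 111 = 3^(3 + 1) + 3^3 + 3; at 4: 4^(4 + 1) + 4^4 + 4 = 1284; next = 1283
base 4: 1283 = 4^(4 + 1) + 4^4 + 3; at 5: 5^(5 + 1) + 5^5 + 3 = 18753; next = 18752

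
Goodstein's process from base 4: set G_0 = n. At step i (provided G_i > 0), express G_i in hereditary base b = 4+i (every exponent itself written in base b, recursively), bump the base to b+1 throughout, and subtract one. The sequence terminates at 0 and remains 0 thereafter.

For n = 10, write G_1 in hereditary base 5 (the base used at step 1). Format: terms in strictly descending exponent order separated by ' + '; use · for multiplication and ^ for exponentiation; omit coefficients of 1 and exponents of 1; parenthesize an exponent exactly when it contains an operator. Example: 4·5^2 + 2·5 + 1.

2·5 + 1

i=0: 10 = 2·4 + 2 (b=4); 4→5: 2·5 + 2 = 12; 12−1 = 11
i=1: 11 = 2·5 + 1 (b=5); 5→6: 2·6 + 1 = 13; 13−1 = 12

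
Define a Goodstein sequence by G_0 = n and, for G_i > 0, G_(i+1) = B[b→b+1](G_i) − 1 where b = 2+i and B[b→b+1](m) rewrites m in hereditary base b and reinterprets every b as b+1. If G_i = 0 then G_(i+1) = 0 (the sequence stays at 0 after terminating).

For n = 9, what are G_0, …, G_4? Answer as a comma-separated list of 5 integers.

9, 81, 1023, 9842, 140743

G_0=9  [base 2] 2^(2 + 1) + 1  →[2↦3]→  3^(3 + 1) + 1 = 82  −1 ⇒ G_1=81
G_1=81  [base 3] 3^(3 + 1)  →[3↦4]→  4^(4 + 1) = 1024  −1 ⇒ G_2=1023
G_2=1023  [base 4] 3·4^4 + 3·4^3 + 3·4^2 + 3·4 + 3  →[4↦5]→  3·5^5 + 3·5^3 + 3·5^2 + 3·5 + 3 = 9843  −1 ⇒ G_3=9842
G_3=9842  [base 5] 3·5^5 + 3·5^3 + 3·5^2 + 3·5 + 2  →[5↦6]→  3·6^6 + 3·6^3 + 3·6^2 + 3·6 + 2 = 140744  −1 ⇒ G_4=140743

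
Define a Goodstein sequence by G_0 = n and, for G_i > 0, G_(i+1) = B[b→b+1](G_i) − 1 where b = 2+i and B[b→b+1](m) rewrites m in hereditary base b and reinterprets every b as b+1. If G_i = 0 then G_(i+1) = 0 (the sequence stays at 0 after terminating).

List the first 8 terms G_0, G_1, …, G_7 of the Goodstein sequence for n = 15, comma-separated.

15, 111, 1283, 18752, 326593, 6588344, 150994943, 3524450280

G_0=15  [base 2] 2^(2 + 1) + 2^2 + 2 + 1  →[2↦3]→  3^(3 + 1) + 3^3 + 3 + 1 = 112  −1 ⇒ G_1=111
G_1=111  [base 3] 3^(3 + 1) + 3^3 + 3  →[3↦4]→  4^(4 + 1) + 4^4 + 4 = 1284  −1 ⇒ G_2=1283
G_2=1283  [base 4] 4^(4 + 1) + 4^4 + 3  →[4↦5]→  5^(5 + 1) + 5^5 + 3 = 18753  −1 ⇒ G_3=18752
G_3=18752  [base 5] 5^(5 + 1) + 5^5 + 2  →[5↦6]→  6^(6 + 1) + 6^6 + 2 = 326594  −1 ⇒ G_4=326593
G_4=326593  [base 6] 6^(6 + 1) + 6^6 + 1  →[6↦7]→  7^(7 + 1) + 7^7 + 1 = 6588345  −1 ⇒ G_5=6588344
G_5=6588344  [base 7] 7^(7 + 1) + 7^7  →[7↦8]→  8^(8 + 1) + 8^8 = 150994944  −1 ⇒ G_6=150994943
G_6=150994943  [base 8] 8^(8 + 1) + 7·8^7 + 7·8^6 + 7·8^5 + 7·8^4 + 7·8^3 + 7·8^2 + 7·8 + 7  →[8↦9]→  9^(9 + 1) + 7·9^7 + 7·9^6 + 7·9^5 + 7·9^4 + 7·9^3 + 7·9^2 + 7·9 + 7 = 3524450281  −1 ⇒ G_7=3524450280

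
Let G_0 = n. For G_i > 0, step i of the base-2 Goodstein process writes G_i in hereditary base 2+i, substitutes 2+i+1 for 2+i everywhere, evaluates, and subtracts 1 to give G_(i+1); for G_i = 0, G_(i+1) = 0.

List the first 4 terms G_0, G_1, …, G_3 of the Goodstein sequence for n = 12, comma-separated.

step 0: 12 = 2^(2 + 1) + 2^2; sub 3 for 2: 3^(3 + 1) + 3^3; = 108; G_1 = 108−1 = 107
step 1: 107 = 3^(3 + 1) + 2·3^2 + 2·3 + 2; sub 4 for 3: 4^(4 + 1) + 2·4^2 + 2·4 + 2; = 1066; G_2 = 1066−1 = 1065
step 2: 1065 = 4^(4 + 1) + 2·4^2 + 2·4 + 1; sub 5 for 4: 5^(5 + 1) + 2·5^2 + 2·5 + 1; = 15686; G_3 = 15686−1 = 15685

12, 107, 1065, 15685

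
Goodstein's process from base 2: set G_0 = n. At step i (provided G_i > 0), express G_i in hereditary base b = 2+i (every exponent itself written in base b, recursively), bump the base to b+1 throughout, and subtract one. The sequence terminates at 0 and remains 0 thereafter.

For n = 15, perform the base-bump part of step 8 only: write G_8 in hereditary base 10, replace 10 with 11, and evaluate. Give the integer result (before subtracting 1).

G_0=15  [base 2] 2^(2 + 1) + 2^2 + 2 + 1  →[2↦3]→  3^(3 + 1) + 3^3 + 3 + 1 = 112  −1 ⇒ G_1=111
G_1=111  [base 3] 3^(3 + 1) + 3^3 + 3  →[3↦4]→  4^(4 + 1) + 4^4 + 4 = 1284  −1 ⇒ G_2=1283
G_2=1283  [base 4] 4^(4 + 1) + 4^4 + 3  →[4↦5]→  5^(5 + 1) + 5^5 + 3 = 18753  −1 ⇒ G_3=18752
G_3=18752  [base 5] 5^(5 + 1) + 5^5 + 2  →[5↦6]→  6^(6 + 1) + 6^6 + 2 = 326594  −1 ⇒ G_4=326593
G_4=326593  [base 6] 6^(6 + 1) + 6^6 + 1  →[6↦7]→  7^(7 + 1) + 7^7 + 1 = 6588345  −1 ⇒ G_5=6588344
G_5=6588344  [base 7] 7^(7 + 1) + 7^7  →[7↦8]→  8^(8 + 1) + 8^8 = 150994944  −1 ⇒ G_6=150994943
G_6=150994943  [base 8] 8^(8 + 1) + 7·8^7 + 7·8^6 + 7·8^5 + 7·8^4 + 7·8^3 + 7·8^2 + 7·8 + 7  →[8↦9]→  9^(9 + 1) + 7·9^7 + 7·9^6 + 7·9^5 + 7·9^4 + 7·9^3 + 7·9^2 + 7·9 + 7 = 3524450281  −1 ⇒ G_7=3524450280
G_7=3524450280  [base 9] 9^(9 + 1) + 7·9^7 + 7·9^6 + 7·9^5 + 7·9^4 + 7·9^3 + 7·9^2 + 7·9 + 6  →[9↦10]→  10^(10 + 1) + 7·10^7 + 7·10^6 + 7·10^5 + 7·10^4 + 7·10^3 + 7·10^2 + 7·10 + 6 = 100077777776  −1 ⇒ G_8=100077777775
G_8=100077777775  [base 10] 10^(10 + 1) + 7·10^7 + 7·10^6 + 7·10^5 + 7·10^4 + 7·10^3 + 7·10^2 + 7·10 + 5  →[10↦11]→  11^(11 + 1) + 7·11^7 + 7·11^6 + 7·11^5 + 7·11^4 + 7·11^3 + 7·11^2 + 7·11 + 5 = 3138578427935  −1 ⇒ G_9=3138578427934

3138578427935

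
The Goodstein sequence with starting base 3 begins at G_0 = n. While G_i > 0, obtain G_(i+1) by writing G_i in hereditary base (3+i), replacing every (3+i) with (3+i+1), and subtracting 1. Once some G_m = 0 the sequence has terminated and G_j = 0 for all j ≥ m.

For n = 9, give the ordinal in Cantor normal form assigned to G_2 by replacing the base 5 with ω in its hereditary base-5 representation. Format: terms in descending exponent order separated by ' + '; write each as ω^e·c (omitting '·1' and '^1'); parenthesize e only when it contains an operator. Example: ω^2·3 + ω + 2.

ω·3 + 2

[0] 9 ≡ 3^2 (base 3). Lift 4: 16. −1: 15.
[1] 15 ≡ 3·4 + 3 (base 4). Lift 5: 18. −1: 17.
[2] 17 ≡ 3·5 + 2 (base 5). Lift 6: 20. −1: 19.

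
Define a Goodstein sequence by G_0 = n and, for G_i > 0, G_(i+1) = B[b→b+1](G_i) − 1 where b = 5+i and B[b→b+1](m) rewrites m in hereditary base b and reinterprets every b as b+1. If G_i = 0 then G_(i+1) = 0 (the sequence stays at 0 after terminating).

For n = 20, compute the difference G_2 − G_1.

2

(0) 20|_5 = 4·5 ↦ 4·6|_6 = 24 ⇒ 23
(1) 23|_6 = 3·6 + 5 ↦ 3·7 + 5|_7 = 26 ⇒ 25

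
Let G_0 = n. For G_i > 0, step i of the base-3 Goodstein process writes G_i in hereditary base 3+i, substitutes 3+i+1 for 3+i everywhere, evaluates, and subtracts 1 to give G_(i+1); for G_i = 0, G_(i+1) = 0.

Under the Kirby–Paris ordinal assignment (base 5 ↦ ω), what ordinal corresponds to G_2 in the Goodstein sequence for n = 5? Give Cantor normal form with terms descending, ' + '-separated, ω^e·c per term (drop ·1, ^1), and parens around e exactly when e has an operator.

i=0: 5 = 3 + 2 (b=3); 3→4: 4 + 2 = 6; 6−1 = 5
i=1: 5 = 4 + 1 (b=4); 4→5: 5 + 1 = 6; 6−1 = 5
i=2: 5 = 5 (b=5); 5→6: 6 = 6; 6−1 = 5

ω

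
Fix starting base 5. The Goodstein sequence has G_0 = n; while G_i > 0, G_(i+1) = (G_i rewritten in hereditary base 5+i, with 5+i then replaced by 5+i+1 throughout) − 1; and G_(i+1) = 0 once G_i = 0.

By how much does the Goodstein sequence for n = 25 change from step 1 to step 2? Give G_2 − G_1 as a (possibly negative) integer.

base 5: 25 = 5^2; at 6: 6^2 = 36; next = 35
base 6: 35 = 5·6 + 5; at 7: 5·7 + 5 = 40; next = 39

4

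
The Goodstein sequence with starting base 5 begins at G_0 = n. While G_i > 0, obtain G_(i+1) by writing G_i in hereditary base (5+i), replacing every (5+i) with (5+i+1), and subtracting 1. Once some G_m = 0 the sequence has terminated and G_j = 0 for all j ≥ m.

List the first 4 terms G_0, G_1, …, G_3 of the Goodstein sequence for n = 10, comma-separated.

10, 11, 11, 11

[0] 10 ≡ 2·5 (base 5). Lift 6: 12. −1: 11.
[1] 11 ≡ 6 + 5 (base 6). Lift 7: 12. −1: 11.
[2] 11 ≡ 7 + 4 (base 7). Lift 8: 12. −1: 11.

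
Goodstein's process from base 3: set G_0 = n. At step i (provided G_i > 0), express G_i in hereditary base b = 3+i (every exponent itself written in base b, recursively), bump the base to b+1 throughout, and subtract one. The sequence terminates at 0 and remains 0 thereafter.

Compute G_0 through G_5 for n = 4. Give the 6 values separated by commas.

base 3: 4 = 3 + 1; at 4: 4 + 1 = 5; next = 4
base 4: 4 = 4; at 5: 5 = 5; next = 4
base 5: 4 = 4; at 6: 4 = 4; next = 3
base 6: 3 = 3; at 7: 3 = 3; next = 2
base 7: 2 = 2; at 8: 2 = 2; next = 1

4, 4, 4, 3, 2, 1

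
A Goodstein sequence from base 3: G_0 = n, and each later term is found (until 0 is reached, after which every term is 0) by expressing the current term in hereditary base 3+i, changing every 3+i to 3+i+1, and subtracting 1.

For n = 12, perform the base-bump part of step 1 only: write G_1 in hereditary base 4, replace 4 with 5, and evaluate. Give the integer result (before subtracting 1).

28

12 —HB3→ 3^2 + 3 —bump→ 4^2 + 4 = 20 —(−1)→ 19
19 —HB4→ 4^2 + 3 —bump→ 5^2 + 3 = 28 —(−1)→ 27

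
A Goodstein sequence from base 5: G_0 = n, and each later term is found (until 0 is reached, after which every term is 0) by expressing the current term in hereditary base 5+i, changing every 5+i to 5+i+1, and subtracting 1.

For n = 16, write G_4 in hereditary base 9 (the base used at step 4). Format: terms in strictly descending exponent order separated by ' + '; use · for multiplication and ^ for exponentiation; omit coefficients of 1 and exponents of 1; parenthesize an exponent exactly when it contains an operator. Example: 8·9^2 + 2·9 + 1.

2·9 + 4

[0] 16 ≡ 3·5 + 1 (base 5). Lift 6: 19. −1: 18.
[1] 18 ≡ 3·6 (base 6). Lift 7: 21. −1: 20.
[2] 20 ≡ 2·7 + 6 (base 7). Lift 8: 22. −1: 21.
[3] 21 ≡ 2·8 + 5 (base 8). Lift 9: 23. −1: 22.
[4] 22 ≡ 2·9 + 4 (base 9). Lift 10: 24. −1: 23.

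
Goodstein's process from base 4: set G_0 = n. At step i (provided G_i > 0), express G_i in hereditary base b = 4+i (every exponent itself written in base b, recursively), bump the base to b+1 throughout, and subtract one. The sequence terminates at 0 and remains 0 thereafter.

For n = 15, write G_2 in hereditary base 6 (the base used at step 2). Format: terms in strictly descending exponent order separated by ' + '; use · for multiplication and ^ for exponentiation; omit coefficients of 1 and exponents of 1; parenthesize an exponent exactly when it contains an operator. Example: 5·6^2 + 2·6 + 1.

3·6 + 1

15 —HB4→ 3·4 + 3 —bump→ 3·5 + 3 = 18 —(−1)→ 17
17 —HB5→ 3·5 + 2 —bump→ 3·6 + 2 = 20 —(−1)→ 19
19 —HB6→ 3·6 + 1 —bump→ 3·7 + 1 = 22 —(−1)→ 21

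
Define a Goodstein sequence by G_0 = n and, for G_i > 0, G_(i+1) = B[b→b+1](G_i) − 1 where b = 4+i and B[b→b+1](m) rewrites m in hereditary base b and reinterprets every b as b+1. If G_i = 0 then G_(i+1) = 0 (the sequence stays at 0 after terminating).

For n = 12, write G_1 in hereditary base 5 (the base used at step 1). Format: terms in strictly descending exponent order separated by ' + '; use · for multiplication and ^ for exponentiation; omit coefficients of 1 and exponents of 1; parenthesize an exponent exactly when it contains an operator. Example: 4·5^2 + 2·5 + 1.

2·5 + 4

[0] 12 ≡ 3·4 (base 4). Lift 5: 15. −1: 14.
[1] 14 ≡ 2·5 + 4 (base 5). Lift 6: 16. −1: 15.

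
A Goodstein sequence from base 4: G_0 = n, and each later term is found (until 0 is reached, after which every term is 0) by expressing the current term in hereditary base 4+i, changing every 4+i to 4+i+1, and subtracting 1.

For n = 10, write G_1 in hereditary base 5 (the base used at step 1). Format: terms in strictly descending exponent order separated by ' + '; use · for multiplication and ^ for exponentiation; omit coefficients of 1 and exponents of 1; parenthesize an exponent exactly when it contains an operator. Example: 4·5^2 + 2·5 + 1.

G_0=10  [base 4] 2·4 + 2  →[4↦5]→  2·5 + 2 = 12  −1 ⇒ G_1=11
G_1=11  [base 5] 2·5 + 1  →[5↦6]→  2·6 + 1 = 13  −1 ⇒ G_2=12

2·5 + 1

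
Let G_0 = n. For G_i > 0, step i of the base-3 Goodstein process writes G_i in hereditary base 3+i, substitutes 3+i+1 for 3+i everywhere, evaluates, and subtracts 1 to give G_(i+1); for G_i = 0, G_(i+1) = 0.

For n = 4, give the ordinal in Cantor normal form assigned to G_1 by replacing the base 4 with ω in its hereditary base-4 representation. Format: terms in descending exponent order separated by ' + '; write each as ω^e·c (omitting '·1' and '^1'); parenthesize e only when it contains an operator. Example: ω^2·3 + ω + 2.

G_0 = 4. HB_3(4) = 3 + 1. Bump = 5. G_1 = 4.
G_1 = 4. HB_4(4) = 4. Bump = 5. G_2 = 4.

ω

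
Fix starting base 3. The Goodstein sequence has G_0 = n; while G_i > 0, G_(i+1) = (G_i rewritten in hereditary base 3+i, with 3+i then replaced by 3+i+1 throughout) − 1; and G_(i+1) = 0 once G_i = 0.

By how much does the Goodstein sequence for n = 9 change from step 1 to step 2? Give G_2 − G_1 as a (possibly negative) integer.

9 —HB3→ 3^2 —bump→ 4^2 = 16 —(−1)→ 15
15 —HB4→ 3·4 + 3 —bump→ 3·5 + 3 = 18 —(−1)→ 17

2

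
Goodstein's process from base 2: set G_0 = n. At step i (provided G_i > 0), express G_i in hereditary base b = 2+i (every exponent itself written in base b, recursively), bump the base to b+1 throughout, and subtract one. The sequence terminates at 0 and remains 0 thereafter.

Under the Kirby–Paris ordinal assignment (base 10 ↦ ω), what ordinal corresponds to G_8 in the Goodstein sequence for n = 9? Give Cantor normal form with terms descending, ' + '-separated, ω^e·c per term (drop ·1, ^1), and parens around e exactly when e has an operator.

ω^ω·3 + ω^3·3 + ω^2·3 + ω·2 + 5

base 2: 9 = 2^(2 + 1) + 1; at 3: 3^(3 + 1) + 1 = 82; next = 81
base 3: 81 = 3^(3 + 1); at 4: 4^(4 + 1) = 1024; next = 1023
base 4: 1023 = 3·4^4 + 3·4^3 + 3·4^2 + 3·4 + 3; at 5: 3·5^5 + 3·5^3 + 3·5^2 + 3·5 + 3 = 9843; next = 9842
base 5: 9842 = 3·5^5 + 3·5^3 + 3·5^2 + 3·5 + 2; at 6: 3·6^6 + 3·6^3 + 3·6^2 + 3·6 + 2 = 140744; next = 140743
base 6: 140743 = 3·6^6 + 3·6^3 + 3·6^2 + 3·6 + 1; at 7: 3·7^7 + 3·7^3 + 3·7^2 + 3·7 + 1 = 2471827; next = 2471826
base 7: 2471826 = 3·7^7 + 3·7^3 + 3·7^2 + 3·7; at 8: 3·8^8 + 3·8^3 + 3·8^2 + 3·8 = 50333400; next = 50333399
base 8: 50333399 = 3·8^8 + 3·8^3 + 3·8^2 + 2·8 + 7; at 9: 3·9^9 + 3·9^3 + 3·9^2 + 2·9 + 7 = 1162263922; next = 1162263921
base 9: 1162263921 = 3·9^9 + 3·9^3 + 3·9^2 + 2·9 + 6; at 10: 3·10^10 + 3·10^3 + 3·10^2 + 2·10 + 6 = 30000003326; next = 30000003325
base 10: 30000003325 = 3·10^10 + 3·10^3 + 3·10^2 + 2·10 + 5; at 11: 3·11^11 + 3·11^3 + 3·11^2 + 2·11 + 5 = 855935016216; next = 855935016215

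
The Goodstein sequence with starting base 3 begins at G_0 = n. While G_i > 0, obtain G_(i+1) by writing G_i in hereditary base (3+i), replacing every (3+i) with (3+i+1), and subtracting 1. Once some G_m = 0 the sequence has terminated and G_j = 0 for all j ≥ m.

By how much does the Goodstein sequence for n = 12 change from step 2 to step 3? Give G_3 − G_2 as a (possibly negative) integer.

step 0: 12 = 3^2 + 3; sub 4 for 3: 4^2 + 4; = 20; G_1 = 20−1 = 19
step 1: 19 = 4^2 + 3; sub 5 for 4: 5^2 + 3; = 28; G_2 = 28−1 = 27
step 2: 27 = 5^2 + 2; sub 6 for 5: 6^2 + 2; = 38; G_3 = 38−1 = 37

10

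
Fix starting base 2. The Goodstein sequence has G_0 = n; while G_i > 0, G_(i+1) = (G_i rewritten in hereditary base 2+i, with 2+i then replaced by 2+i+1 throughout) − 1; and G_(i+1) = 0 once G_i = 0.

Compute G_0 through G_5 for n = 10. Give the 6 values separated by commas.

G_0 = 10. HB_2(10) = 2^(2 + 1) + 2. Bump = 84. G_1 = 83.
G_1 = 83. HB_3(83) = 3^(3 + 1) + 2. Bump = 1026. G_2 = 1025.
G_2 = 1025. HB_4(1025) = 4^(4 + 1) + 1. Bump = 15626. G_3 = 15625.
G_3 = 15625. HB_5(15625) = 5^(5 + 1). Bump = 279936. G_4 = 279935.
G_4 = 279935. HB_6(279935) = 5·6^6 + 5·6^5 + 5·6^4 + 5·6^3 + 5·6^2 + 5·6 + 5. Bump = 4215755. G_5 = 4215754.

10, 83, 1025, 15625, 279935, 4215754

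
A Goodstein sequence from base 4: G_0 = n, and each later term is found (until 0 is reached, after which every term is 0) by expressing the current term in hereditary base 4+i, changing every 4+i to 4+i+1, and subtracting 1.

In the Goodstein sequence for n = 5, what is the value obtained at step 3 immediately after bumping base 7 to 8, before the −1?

step 0: 5 = 4 + 1; sub 5 for 4: 5 + 1; = 6; G_1 = 6−1 = 5
step 1: 5 = 5; sub 6 for 5: 6; = 6; G_2 = 6−1 = 5
step 2: 5 = 5; sub 7 for 6: 5; = 5; G_3 = 5−1 = 4
step 3: 4 = 4; sub 8 for 7: 4; = 4; G_4 = 4−1 = 3

4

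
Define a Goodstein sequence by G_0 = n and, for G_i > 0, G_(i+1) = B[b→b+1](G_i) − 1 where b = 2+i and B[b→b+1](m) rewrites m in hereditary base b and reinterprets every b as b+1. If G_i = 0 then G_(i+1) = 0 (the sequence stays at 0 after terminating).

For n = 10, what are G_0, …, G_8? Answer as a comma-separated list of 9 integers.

i=0: 10 = 2^(2 + 1) + 2 (b=2); 2→3: 3^(3 + 1) + 3 = 84; 84−1 = 83
i=1: 83 = 3^(3 + 1) + 2 (b=3); 3→4: 4^(4 + 1) + 2 = 1026; 1026−1 = 1025
i=2: 1025 = 4^(4 + 1) + 1 (b=4); 4→5: 5^(5 + 1) + 1 = 15626; 15626−1 = 15625
i=3: 15625 = 5^(5 + 1) (b=5); 5→6: 6^(6 + 1) = 279936; 279936−1 = 279935
i=4: 279935 = 5·6^6 + 5·6^5 + 5·6^4 + 5·6^3 + 5·6^2 + 5·6 + 5 (b=6); 6→7: 5·7^7 + 5·7^5 + 5·7^4 + 5·7^3 + 5·7^2 + 5·7 + 5 = 4215755; 4215755−1 = 4215754
i=5: 4215754 = 5·7^7 + 5·7^5 + 5·7^4 + 5·7^3 + 5·7^2 + 5·7 + 4 (b=7); 7→8: 5·8^8 + 5·8^5 + 5·8^4 + 5·8^3 + 5·8^2 + 5·8 + 4 = 84073324; 84073324−1 = 84073323
i=6: 84073323 = 5·8^8 + 5·8^5 + 5·8^4 + 5·8^3 + 5·8^2 + 5·8 + 3 (b=8); 8→9: 5·9^9 + 5·9^5 + 5·9^4 + 5·9^3 + 5·9^2 + 5·9 + 3 = 1937434593; 1937434593−1 = 1937434592
i=7: 1937434592 = 5·9^9 + 5·9^5 + 5·9^4 + 5·9^3 + 5·9^2 + 5·9 + 2 (b=9); 9→10: 5·10^10 + 5·10^5 + 5·10^4 + 5·10^3 + 5·10^2 + 5·10 + 2 = 50000555552; 50000555552−1 = 50000555551

10, 83, 1025, 15625, 279935, 4215754, 84073323, 1937434592, 50000555551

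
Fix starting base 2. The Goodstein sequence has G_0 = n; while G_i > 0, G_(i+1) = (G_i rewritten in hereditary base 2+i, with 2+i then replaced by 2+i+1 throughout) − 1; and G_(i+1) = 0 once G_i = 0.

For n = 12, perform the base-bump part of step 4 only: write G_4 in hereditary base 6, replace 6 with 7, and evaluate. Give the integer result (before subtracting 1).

step 0: 12 = 2^(2 + 1) + 2^2; sub 3 for 2: 3^(3 + 1) + 3^3; = 108; G_1 = 108−1 = 107
step 1: 107 = 3^(3 + 1) + 2·3^2 + 2·3 + 2; sub 4 for 3: 4^(4 + 1) + 2·4^2 + 2·4 + 2; = 1066; G_2 = 1066−1 = 1065
step 2: 1065 = 4^(4 + 1) + 2·4^2 + 2·4 + 1; sub 5 for 4: 5^(5 + 1) + 2·5^2 + 2·5 + 1; = 15686; G_3 = 15686−1 = 15685
step 3: 15685 = 5^(5 + 1) + 2·5^2 + 2·5; sub 6 for 5: 6^(6 + 1) + 2·6^2 + 2·6; = 280020; G_4 = 280020−1 = 280019
step 4: 280019 = 6^(6 + 1) + 2·6^2 + 6 + 5; sub 7 for 6: 7^(7 + 1) + 2·7^2 + 7 + 5; = 5764911; G_5 = 5764911−1 = 5764910

5764911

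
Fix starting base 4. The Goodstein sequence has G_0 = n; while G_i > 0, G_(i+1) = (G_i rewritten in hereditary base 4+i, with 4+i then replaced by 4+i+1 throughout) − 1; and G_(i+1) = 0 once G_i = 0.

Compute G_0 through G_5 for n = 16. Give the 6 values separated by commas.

(0) 16|_4 = 4^2 ↦ 5^2|_5 = 25 ⇒ 24
(1) 24|_5 = 4·5 + 4 ↦ 4·6 + 4|_6 = 28 ⇒ 27
(2) 27|_6 = 4·6 + 3 ↦ 4·7 + 3|_7 = 31 ⇒ 30
(3) 30|_7 = 4·7 + 2 ↦ 4·8 + 2|_8 = 34 ⇒ 33
(4) 33|_8 = 4·8 + 1 ↦ 4·9 + 1|_9 = 37 ⇒ 36

16, 24, 27, 30, 33, 36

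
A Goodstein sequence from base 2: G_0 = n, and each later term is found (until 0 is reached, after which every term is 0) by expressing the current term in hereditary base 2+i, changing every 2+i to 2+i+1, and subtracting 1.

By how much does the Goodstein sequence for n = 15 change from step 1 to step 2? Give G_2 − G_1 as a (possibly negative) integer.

1172

(0) 15|_2 = 2^(2 + 1) + 2^2 + 2 + 1 ↦ 3^(3 + 1) + 3^3 + 3 + 1|_3 = 112 ⇒ 111
(1) 111|_3 = 3^(3 + 1) + 3^3 + 3 ↦ 4^(4 + 1) + 4^4 + 4|_4 = 1284 ⇒ 1283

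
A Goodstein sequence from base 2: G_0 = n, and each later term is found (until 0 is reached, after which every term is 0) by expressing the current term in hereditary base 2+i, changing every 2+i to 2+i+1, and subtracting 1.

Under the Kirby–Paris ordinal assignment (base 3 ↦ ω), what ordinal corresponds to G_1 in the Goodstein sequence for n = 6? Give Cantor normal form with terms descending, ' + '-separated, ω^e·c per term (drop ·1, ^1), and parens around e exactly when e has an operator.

ω^ω + 2

base 2: 6 = 2^2 + 2; at 3: 3^3 + 3 = 30; next = 29
base 3: 29 = 3^3 + 2; at 4: 4^4 + 2 = 258; next = 257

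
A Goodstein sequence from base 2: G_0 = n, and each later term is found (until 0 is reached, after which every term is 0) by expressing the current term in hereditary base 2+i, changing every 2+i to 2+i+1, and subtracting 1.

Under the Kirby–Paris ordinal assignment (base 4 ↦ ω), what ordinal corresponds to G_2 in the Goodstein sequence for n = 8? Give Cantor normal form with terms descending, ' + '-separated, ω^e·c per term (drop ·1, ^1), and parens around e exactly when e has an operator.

G_0=8  [base 2] 2^(2 + 1)  →[2↦3]→  3^(3 + 1) = 81  −1 ⇒ G_1=80
G_1=80  [base 3] 2·3^3 + 2·3^2 + 2·3 + 2  →[3↦4]→  2·4^4 + 2·4^2 + 2·4 + 2 = 554  −1 ⇒ G_2=553
G_2=553  [base 4] 2·4^4 + 2·4^2 + 2·4 + 1  →[4↦5]→  2·5^5 + 2·5^2 + 2·5 + 1 = 6311  −1 ⇒ G_3=6310

ω^ω·2 + ω^2·2 + ω·2 + 1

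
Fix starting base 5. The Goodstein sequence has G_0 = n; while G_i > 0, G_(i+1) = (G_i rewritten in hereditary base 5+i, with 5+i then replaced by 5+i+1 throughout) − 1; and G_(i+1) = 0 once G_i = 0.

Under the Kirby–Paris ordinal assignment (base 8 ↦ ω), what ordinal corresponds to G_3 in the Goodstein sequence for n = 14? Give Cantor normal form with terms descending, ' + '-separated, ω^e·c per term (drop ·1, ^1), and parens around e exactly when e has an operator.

ω·2 + 1

base 5: 14 = 2·5 + 4; at 6: 2·6 + 4 = 16; next = 15
base 6: 15 = 2·6 + 3; at 7: 2·7 + 3 = 17; next = 16
base 7: 16 = 2·7 + 2; at 8: 2·8 + 2 = 18; next = 17
base 8: 17 = 2·8 + 1; at 9: 2·9 + 1 = 19; next = 18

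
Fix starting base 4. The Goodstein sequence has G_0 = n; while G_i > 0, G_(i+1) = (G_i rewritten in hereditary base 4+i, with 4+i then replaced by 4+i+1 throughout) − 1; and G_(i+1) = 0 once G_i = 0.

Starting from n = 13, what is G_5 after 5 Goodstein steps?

20

step 0: 13 = 3·4 + 1; sub 5 for 4: 3·5 + 1; = 16; G_1 = 16−1 = 15
step 1: 15 = 3·5; sub 6 for 5: 3·6; = 18; G_2 = 18−1 = 17
step 2: 17 = 2·6 + 5; sub 7 for 6: 2·7 + 5; = 19; G_3 = 19−1 = 18
step 3: 18 = 2·7 + 4; sub 8 for 7: 2·8 + 4; = 20; G_4 = 20−1 = 19
step 4: 19 = 2·8 + 3; sub 9 for 8: 2·9 + 3; = 21; G_5 = 21−1 = 20
step 5: 20 = 2·9 + 2; sub 10 for 9: 2·10 + 2; = 22; G_6 = 22−1 = 21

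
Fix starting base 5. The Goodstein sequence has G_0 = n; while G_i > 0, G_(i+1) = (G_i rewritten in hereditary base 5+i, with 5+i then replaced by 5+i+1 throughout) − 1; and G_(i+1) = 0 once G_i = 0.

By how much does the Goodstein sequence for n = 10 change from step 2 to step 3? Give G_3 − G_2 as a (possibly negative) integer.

0

i=0: 10 = 2·5 (b=5); 5→6: 2·6 = 12; 12−1 = 11
i=1: 11 = 6 + 5 (b=6); 6→7: 7 + 5 = 12; 12−1 = 11
i=2: 11 = 7 + 4 (b=7); 7→8: 8 + 4 = 12; 12−1 = 11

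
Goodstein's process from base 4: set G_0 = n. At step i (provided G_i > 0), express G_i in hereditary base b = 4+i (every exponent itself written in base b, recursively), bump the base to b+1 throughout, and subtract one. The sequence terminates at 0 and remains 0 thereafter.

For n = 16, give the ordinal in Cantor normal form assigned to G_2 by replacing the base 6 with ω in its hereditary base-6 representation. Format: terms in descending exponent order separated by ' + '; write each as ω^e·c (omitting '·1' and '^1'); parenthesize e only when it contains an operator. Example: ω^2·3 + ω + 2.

ω·4 + 3

(0) 16|_4 = 4^2 ↦ 5^2|_5 = 25 ⇒ 24
(1) 24|_5 = 4·5 + 4 ↦ 4·6 + 4|_6 = 28 ⇒ 27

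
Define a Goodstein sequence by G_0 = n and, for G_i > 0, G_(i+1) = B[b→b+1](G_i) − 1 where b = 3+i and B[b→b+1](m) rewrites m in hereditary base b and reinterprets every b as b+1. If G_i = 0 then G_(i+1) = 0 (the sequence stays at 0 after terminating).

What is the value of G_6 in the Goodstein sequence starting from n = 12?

69

base 3: 12 = 3^2 + 3; at 4: 4^2 + 4 = 20; next = 19
base 4: 19 = 4^2 + 3; at 5: 5^2 + 3 = 28; next = 27
base 5: 27 = 5^2 + 2; at 6: 6^2 + 2 = 38; next = 37
base 6: 37 = 6^2 + 1; at 7: 7^2 + 1 = 50; next = 49
base 7: 49 = 7^2; at 8: 8^2 = 64; next = 63
base 8: 63 = 7·8 + 7; at 9: 7·9 + 7 = 70; next = 69
base 9: 69 = 7·9 + 6; at 10: 7·10 + 6 = 76; next = 75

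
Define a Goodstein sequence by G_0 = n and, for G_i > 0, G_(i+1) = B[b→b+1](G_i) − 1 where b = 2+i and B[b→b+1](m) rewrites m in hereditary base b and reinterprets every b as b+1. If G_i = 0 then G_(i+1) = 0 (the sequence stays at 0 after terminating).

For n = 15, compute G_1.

base 2: 15 = 2^(2 + 1) + 2^2 + 2 + 1; at 3: 3^(3 + 1) + 3^3 + 3 + 1 = 112; next = 111
base 3: 111 = 3^(3 + 1) + 3^3 + 3; at 4: 4^(4 + 1) + 4^4 + 4 = 1284; next = 1283

111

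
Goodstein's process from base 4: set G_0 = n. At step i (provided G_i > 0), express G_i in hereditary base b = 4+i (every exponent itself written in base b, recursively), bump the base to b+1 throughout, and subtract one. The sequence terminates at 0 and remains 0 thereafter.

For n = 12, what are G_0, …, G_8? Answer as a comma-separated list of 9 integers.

12, 14, 15, 16, 17, 18, 19, 19, 19

[0] 12 ≡ 3·4 (base 4). Lift 5: 15. −1: 14.
[1] 14 ≡ 2·5 + 4 (base 5). Lift 6: 16. −1: 15.
[2] 15 ≡ 2·6 + 3 (base 6). Lift 7: 17. −1: 16.
[3] 16 ≡ 2·7 + 2 (base 7). Lift 8: 18. −1: 17.
[4] 17 ≡ 2·8 + 1 (base 8). Lift 9: 19. −1: 18.
[5] 18 ≡ 2·9 (base 9). Lift 10: 20. −1: 19.
[6] 19 ≡ 10 + 9 (base 10). Lift 11: 20. −1: 19.
[7] 19 ≡ 11 + 8 (base 11). Lift 12: 20. −1: 19.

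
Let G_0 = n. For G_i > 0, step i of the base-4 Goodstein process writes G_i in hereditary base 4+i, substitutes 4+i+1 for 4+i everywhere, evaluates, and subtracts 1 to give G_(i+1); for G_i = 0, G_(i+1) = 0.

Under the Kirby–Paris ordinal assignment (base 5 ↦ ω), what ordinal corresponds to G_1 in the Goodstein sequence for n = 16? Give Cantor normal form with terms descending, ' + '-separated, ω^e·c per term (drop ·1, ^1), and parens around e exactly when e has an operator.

ω·4 + 4

G_0=16  [base 4] 4^2  →[4↦5]→  5^2 = 25  −1 ⇒ G_1=24
G_1=24  [base 5] 4·5 + 4  →[5↦6]→  4·6 + 4 = 28  −1 ⇒ G_2=27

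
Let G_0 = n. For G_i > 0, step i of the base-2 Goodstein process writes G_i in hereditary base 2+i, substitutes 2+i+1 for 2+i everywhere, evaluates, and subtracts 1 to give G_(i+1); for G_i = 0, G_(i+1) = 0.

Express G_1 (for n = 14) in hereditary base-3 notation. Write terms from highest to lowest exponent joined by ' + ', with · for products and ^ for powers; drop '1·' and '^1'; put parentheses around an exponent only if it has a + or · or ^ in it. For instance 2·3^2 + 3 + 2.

14 —HB2→ 2^(2 + 1) + 2^2 + 2 —bump→ 3^(3 + 1) + 3^3 + 3 = 111 —(−1)→ 110
110 —HB3→ 3^(3 + 1) + 3^3 + 2 —bump→ 4^(4 + 1) + 4^4 + 2 = 1282 —(−1)→ 1281

3^(3 + 1) + 3^3 + 2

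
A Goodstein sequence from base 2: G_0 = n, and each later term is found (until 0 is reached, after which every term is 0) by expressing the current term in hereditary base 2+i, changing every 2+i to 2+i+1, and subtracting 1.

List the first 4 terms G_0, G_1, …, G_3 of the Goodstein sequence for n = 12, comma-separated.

12, 107, 1065, 15685

G_0=12  [base 2] 2^(2 + 1) + 2^2  →[2↦3]→  3^(3 + 1) + 3^3 = 108  −1 ⇒ G_1=107
G_1=107  [base 3] 3^(3 + 1) + 2·3^2 + 2·3 + 2  →[3↦4]→  4^(4 + 1) + 2·4^2 + 2·4 + 2 = 1066  −1 ⇒ G_2=1065
G_2=1065  [base 4] 4^(4 + 1) + 2·4^2 + 2·4 + 1  →[4↦5]→  5^(5 + 1) + 2·5^2 + 2·5 + 1 = 15686  −1 ⇒ G_3=15685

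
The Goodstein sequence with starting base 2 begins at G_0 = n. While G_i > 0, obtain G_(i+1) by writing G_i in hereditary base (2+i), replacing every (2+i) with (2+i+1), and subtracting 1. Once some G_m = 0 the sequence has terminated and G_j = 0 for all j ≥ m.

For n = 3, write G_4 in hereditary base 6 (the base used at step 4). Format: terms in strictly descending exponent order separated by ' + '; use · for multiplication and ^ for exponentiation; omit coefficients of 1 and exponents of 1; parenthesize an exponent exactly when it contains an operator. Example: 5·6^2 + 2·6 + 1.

1

step 0: 3 = 2 + 1; sub 3 for 2: 3 + 1; = 4; G_1 = 4−1 = 3
step 1: 3 = 3; sub 4 for 3: 4; = 4; G_2 = 4−1 = 3
step 2: 3 = 3; sub 5 for 4: 3; = 3; G_3 = 3−1 = 2
step 3: 2 = 2; sub 6 for 5: 2; = 2; G_4 = 2−1 = 1
step 4: 1 = 1; sub 7 for 6: 1; = 1; G_5 = 1−1 = 0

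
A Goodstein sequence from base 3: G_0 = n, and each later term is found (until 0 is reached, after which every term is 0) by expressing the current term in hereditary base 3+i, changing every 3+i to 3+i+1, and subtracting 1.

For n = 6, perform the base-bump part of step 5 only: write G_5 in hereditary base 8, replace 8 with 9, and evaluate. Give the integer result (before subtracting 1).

base 3: 6 = 2·3; at 4: 2·4 = 8; next = 7
base 4: 7 = 4 + 3; at 5: 5 + 3 = 8; next = 7
base 5: 7 = 5 + 2; at 6: 6 + 2 = 8; next = 7
base 6: 7 = 6 + 1; at 7: 7 + 1 = 8; next = 7
base 7: 7 = 7; at 8: 8 = 8; next = 7

7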